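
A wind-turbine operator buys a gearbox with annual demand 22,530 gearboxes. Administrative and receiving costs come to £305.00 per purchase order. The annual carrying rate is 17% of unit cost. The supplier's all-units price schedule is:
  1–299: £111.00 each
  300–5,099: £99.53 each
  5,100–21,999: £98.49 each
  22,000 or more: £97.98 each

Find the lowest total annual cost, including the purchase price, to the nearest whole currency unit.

TC* ≈ £2,257,660

Holding cost per unit per year at price C is H = 0.17·C.
Candidates are each tier's EOQ (if it falls in that tier) and each price-break quantity.
Tier 1 (£111.00): EOQ = 853.4 exceeds tier's upper bound 299, so this tier is dominated.
EOQ at £99.53 = 901.2 (feasible in tier 2): TC = 22,530×£99.53 + (22,530/901.2)×305 + (901.2/2)×0.17×£99.53 = £2,257,660.10.
EOQ at £98.49 = 906.0 < 5100, so use break Q=5100: TC = 22,530×£98.49 + (22,530/5100.0)×305 + (5100.0/2)×0.17×£98.49 = £2,263,022.50.
EOQ at £97.98 = 908.3 < 22000, so use break Q=22000: TC = 22,530×£97.98 + (22,530/22000.0)×305 + (22000.0/2)×0.17×£97.98 = £2,391,024.35.
Lowest total cost among the candidates is at Q = 901.2.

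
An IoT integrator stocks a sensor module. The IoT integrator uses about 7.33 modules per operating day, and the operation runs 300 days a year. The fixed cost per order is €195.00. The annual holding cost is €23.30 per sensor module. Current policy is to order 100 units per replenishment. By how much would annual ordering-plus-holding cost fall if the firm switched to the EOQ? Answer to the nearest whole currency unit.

Extra cost ≈ €983 per year

Annual demand D = 7.33 × 300 = 2,199.
EOQ = √(2DS/H) = √(2 × 2,199 × 195 / 23.3) ≈ 191.85.
Cost at Q* = (D/Q*)S + (Q*/2)H = √(2DSH) ≈ €4,470.16.
Cost at Q = 100: (2,199/100)×195 + (100/2)×23.3 = €4,288.05 + €1,165.00 = €5,453.05.
Excess = €5,453.05 − €4,470.16 = €982.89.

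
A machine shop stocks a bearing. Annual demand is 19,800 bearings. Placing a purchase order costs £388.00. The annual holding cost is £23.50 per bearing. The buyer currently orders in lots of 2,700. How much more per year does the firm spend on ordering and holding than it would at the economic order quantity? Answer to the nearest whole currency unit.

EOQ = √(2DS/H) = √(2 × 19,800 × 388 / 23.5) ≈ 808.59.
Cost at Q* = (D/Q*)S + (Q*/2)H = √(2DSH) ≈ £19,001.92.
Cost at Q = 2,700: (19,800/2,700)×388 + (2,700/2)×23.5 = £2,845.33 + £31,725.00 = £34,570.33.
Excess = £34,570.33 − £19,001.92 = £15,568.42.

Extra cost ≈ £15,568 per year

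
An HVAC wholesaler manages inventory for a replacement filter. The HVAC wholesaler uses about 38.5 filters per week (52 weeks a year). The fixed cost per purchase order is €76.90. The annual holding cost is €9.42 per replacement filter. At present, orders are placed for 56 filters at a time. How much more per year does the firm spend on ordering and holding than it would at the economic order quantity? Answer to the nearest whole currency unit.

Extra cost ≈ €1,310 per year

Annual demand D = 38.5 × 52 = 2,002.
EOQ = √(2DS/H) = √(2 × 2,002 × 76.9 / 9.42) ≈ 180.79.
Cost at Q* = (D/Q*)S + (Q*/2)H = √(2DSH) ≈ €1,703.08.
Cost at Q = 56: (2,002/56)×76.9 + (56/2)×9.42 = €2,749.18 + €263.76 = €3,012.94.
Excess = €3,012.94 − €1,703.08 = €1,309.85.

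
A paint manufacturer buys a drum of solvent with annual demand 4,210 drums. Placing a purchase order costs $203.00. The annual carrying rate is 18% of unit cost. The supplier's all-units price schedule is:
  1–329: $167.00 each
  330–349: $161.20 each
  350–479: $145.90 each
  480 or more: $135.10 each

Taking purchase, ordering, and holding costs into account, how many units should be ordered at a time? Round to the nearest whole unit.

Holding cost per unit per year at price C is H = 0.18·C.
Candidates are each tier's EOQ (if it falls in that tier) and each price-break quantity.
EOQ at $167.00 = 238.5 (feasible in tier 1): TC = 4,210×$167.00 + (4,210/238.5)×203 + (238.5/2)×0.18×$167.00 = $710,238.01.
EOQ at $161.20 = 242.7 < 330, so use break Q=330: TC = 4,210×$161.20 + (4,210/330.0)×203 + (330.0/2)×0.18×$161.20 = $686,029.43.
EOQ at $145.90 = 255.1 < 350, so use break Q=350: TC = 4,210×$145.90 + (4,210/350.0)×203 + (350.0/2)×0.18×$145.90 = $621,276.65.
EOQ at $135.10 = 265.1 < 480, so use break Q=480: TC = 4,210×$135.10 + (4,210/480.0)×203 + (480.0/2)×0.18×$135.10 = $576,387.80.
Lowest total cost is $576,387.80 at Q = 480.0.

Q* ≈ 480 drums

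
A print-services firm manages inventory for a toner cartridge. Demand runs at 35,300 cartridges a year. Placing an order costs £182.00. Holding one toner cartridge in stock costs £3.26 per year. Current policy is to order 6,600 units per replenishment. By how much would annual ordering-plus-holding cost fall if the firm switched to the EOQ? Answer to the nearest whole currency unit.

EOQ = √(2DS/H) = √(2 × 35,300 × 182 / 3.26) ≈ 1985.31.
Cost at Q* = (D/Q*)S + (Q*/2)H = √(2DSH) ≈ £6,472.12.
Cost at Q = 6,600: (35,300/6,600)×182 + (6,600/2)×3.26 = £973.42 + £10,758.00 = £11,731.42.
Excess = £11,731.42 − £6,472.12 = £5,259.30.

Extra cost ≈ £5,259 per year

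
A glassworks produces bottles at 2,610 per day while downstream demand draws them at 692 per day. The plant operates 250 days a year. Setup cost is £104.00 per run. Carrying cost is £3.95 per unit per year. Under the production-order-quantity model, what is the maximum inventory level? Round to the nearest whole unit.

I_max ≈ 2,587 bottles

Annual demand D = 692 × 250 = 173,000.
Production build-up factor (1 − d/p) = 1 − 692/2,610 = 0.7349.
Q* = √(2DS / (H(1 − d/p))) = √(2 × 173,000 × 104 / (3.95 × 0.7349)).
= √(35,984,000 / 2.9027) ≈ 3520.887.
Maximum inventory = Q*(1 − d/p) = 3520.887 × 0.7349 ≈ 2587.380.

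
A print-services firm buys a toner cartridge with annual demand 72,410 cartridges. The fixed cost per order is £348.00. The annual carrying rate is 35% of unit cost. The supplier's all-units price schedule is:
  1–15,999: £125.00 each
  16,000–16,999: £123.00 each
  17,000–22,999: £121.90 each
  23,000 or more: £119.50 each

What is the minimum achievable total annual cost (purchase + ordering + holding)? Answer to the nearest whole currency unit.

TC* ≈ £9,098,206

Holding cost per unit per year at price C is H = 0.35·C.
Evaluate total cost at each tier's feasible EOQ or, if the EOQ is below the tier, at the tier's minimum quantity.
EOQ at £125.00 = 1073.3 (feasible in tier 1): TC = 72,410×£125.00 + (72,410/1073.3)×348 + (1073.3/2)×0.35×£125.00 = £9,098,206.20.
EOQ at £123.00 = 1082.0 < 16000, so use break Q=16000: TC = 72,410×£123.00 + (72,410/16000.0)×348 + (16000.0/2)×0.35×£123.00 = £9,252,404.92.
EOQ at £121.90 = 1086.8 < 17000, so use break Q=17000: TC = 72,410×£121.90 + (72,410/17000.0)×348 + (17000.0/2)×0.35×£121.90 = £9,190,913.78.
EOQ at £119.50 = 1097.7 < 23000, so use break Q=23000: TC = 72,410×£119.50 + (72,410/23000.0)×348 + (23000.0/2)×0.35×£119.50 = £9,135,078.09.
Lowest total cost among the candidates is at Q = 1073.3.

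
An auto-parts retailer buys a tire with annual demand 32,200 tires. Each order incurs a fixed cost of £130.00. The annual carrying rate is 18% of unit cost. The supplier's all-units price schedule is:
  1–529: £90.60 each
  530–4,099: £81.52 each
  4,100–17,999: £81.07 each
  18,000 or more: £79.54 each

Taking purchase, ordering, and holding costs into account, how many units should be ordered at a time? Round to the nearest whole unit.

Q* ≈ 755 tires

Holding cost per unit per year at price C is H = 0.18·C.
Candidates are each tier's EOQ (if it falls in that tier) and each price-break quantity.
Tier 1 (£90.60): EOQ = 716.5 exceeds tier's upper bound 529, so this tier is dominated.
EOQ at £81.52 = 755.3 (feasible in tier 2): TC = 32,200×£81.52 + (32,200/755.3)×130 + (755.3/2)×0.18×£81.52 = £2,636,027.65.
EOQ at £81.07 = 757.4 < 4100, so use break Q=4100: TC = 32,200×£81.07 + (32,200/4100.0)×130 + (4100.0/2)×0.18×£81.07 = £2,641,389.81.
EOQ at £79.54 = 764.7 < 18000, so use break Q=18000: TC = 32,200×£79.54 + (32,200/18000.0)×130 + (18000.0/2)×0.18×£79.54 = £2,690,275.36.
Lowest total cost is £2,636,027.65 at Q = 755.3.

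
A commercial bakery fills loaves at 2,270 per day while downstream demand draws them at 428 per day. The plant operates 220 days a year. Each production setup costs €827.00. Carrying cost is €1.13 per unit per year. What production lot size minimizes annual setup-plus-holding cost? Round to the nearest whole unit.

Annual demand D = 428 × 220 = 94,160.
Production build-up factor (1 − d/p) = 1 − 428/2,270 = 0.8115.
Q* = √(2DS / (H(1 − d/p))) = √(2 × 94,160 × 827 / (1.13 × 0.8115)).
= √(155,740,640 / 0.9169) ≈ 13032.564.

Q* ≈ 13,033 loaves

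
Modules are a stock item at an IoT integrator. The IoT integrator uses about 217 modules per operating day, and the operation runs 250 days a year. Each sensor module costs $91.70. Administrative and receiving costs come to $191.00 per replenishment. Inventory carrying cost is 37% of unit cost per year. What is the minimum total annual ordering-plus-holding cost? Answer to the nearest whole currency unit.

Annual demand D = 217 × 250 = 54,250.
Holding cost H = 0.37 × $91.70 = $33.9290 per unit per year.
The optimal lot size = √(2DS/H) = √(2 × 54,250 × 191 / 33.929) ≈ 781.53.
At Q*, ordering cost (D/Q*)S equals holding cost (Q*/2)H, each = √(DSH/2).
Minimum total = √(2DSH) = √(2 × 54,250 × 191 × 33.929) ≈ 26516.554.

TC* ≈ $26,517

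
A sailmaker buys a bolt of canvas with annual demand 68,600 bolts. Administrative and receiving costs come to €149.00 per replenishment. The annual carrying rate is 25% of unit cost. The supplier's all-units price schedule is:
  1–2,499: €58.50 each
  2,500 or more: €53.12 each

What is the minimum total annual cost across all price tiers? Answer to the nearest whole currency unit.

TC* ≈ €3,664,721

Holding cost per unit per year at price C is H = 0.25·C.
Evaluate total cost at each tier's feasible EOQ or, if the EOQ is below the tier, at the tier's minimum quantity.
EOQ at €58.50 = 1182.3 (feasible in tier 1): TC = 68,600×€58.50 + (68,600/1182.3)×149 + (1182.3/2)×0.25×€58.50 = €4,030,390.92.
EOQ at €53.12 = 1240.7 < 2500, so use break Q=2500: TC = 68,600×€53.12 + (68,600/2500.0)×149 + (2500.0/2)×0.25×€53.12 = €3,664,720.56.
Lowest total cost among the candidates is at Q = 2500.0.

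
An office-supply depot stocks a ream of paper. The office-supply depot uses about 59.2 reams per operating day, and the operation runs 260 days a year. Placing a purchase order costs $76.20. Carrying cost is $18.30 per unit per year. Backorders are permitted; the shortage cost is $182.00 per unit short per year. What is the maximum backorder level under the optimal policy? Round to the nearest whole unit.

Annual demand D = 59.2 × 260 = 15,392.
With planned backorders, Q* = √(2DS/H) · √((H+B)/B).
√(2DS/H) = √(2 × 15,392 × 76.2 / 18.3) = 358.026.
√((H+B)/B) = √((18.3+182)/182) = 1.0491.
Q* ≈ 375.595.
S* = Q* · H/(H+B) = 375.595 × 18.3/200.3 ≈ 34.315.

S* ≈ 34 reams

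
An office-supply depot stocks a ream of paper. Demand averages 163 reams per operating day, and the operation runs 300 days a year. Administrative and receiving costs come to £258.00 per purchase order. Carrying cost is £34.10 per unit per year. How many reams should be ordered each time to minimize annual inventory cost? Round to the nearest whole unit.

Annual demand D = 163 × 300 = 48,900.
EOQ = √(2DS / H) = √(2 × 48,900 × 258 / 34.1).
= √(25,232,400 / 34.1) = √739,953.0792 ≈ 860.205.

Q* ≈ 860 reams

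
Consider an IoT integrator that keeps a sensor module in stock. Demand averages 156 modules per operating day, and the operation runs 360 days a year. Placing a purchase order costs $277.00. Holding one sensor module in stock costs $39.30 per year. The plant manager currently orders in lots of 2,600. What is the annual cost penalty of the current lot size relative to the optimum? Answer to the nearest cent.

Extra cost ≈ $22,105.69 per year

Annual demand D = 156 × 360 = 56,160.
EOQ = √(2DS/H) = √(2 × 56,160 × 277 / 39.3) ≈ 889.76.
Cost at Q* = (D/Q*)S + (Q*/2)H = √(2DSH) ≈ $34,967.51.
Cost at Q = 2,600: (56,160/2,600)×277 + (2,600/2)×39.3 = $5,983.20 + $51,090.00 = $57,073.20.
Excess = $57,073.20 − $34,967.51 = $22,105.69.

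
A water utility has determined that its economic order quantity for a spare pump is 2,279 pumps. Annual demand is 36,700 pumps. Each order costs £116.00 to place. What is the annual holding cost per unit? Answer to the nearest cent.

Squaring Q* = √(2DS/H) gives Q*² = 2DS/H.
From Q* = √(2DS/H): H = 2DS / Q*² = 2 × 36,700 × 116 / 2,279² = 1.6393.

H ≈ £1.64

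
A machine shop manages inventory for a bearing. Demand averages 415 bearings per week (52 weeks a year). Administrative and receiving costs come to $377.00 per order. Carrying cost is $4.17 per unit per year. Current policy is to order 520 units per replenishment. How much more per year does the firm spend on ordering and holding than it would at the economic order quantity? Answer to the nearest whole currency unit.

Annual demand D = 415 × 52 = 21,580.
EOQ = √(2DS/H) = √(2 × 21,580 × 377 / 4.17) ≈ 1975.35.
Cost at Q* = (D/Q*)S + (Q*/2)H = √(2DSH) ≈ $8,237.20.
Cost at Q = 520: (21,580/520)×377 + (520/2)×4.17 = $15,645.50 + $1,084.20 = $16,729.70.
Excess = $16,729.70 − $8,237.20 = $8,492.50.

Extra cost ≈ $8,493 per year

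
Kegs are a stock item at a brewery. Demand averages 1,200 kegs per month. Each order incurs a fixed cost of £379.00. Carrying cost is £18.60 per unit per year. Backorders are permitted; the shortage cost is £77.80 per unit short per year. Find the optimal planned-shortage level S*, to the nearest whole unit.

Annual demand D = 1,200 × 12 = 14,400.
With planned backorders, Q* = √(2DS/H) · √((H+B)/B).
√(2DS/H) = √(2 × 14,400 × 379 / 18.6) = 766.054.
√((H+B)/B) = √((18.6+77.8)/77.8) = 1.1131.
Q* ≈ 852.723.
S* = Q* · H/(H+B) = 852.723 × 18.6/96.4 ≈ 164.530.

S* ≈ 165 kegs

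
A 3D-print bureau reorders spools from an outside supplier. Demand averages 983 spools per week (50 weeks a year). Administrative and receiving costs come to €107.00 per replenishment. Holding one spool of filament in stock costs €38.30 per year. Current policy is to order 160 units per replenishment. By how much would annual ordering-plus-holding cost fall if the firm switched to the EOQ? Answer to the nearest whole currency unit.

Extra cost ≈ €15,862 per year

Annual demand D = 983 × 50 = 49,150.
EOQ = √(2DS/H) = √(2 × 49,150 × 107 / 38.3) ≈ 524.05.
Cost at Q* = (D/Q*)S + (Q*/2)H = √(2DSH) ≈ €20,070.95.
Cost at Q = 160: (49,150/160)×107 + (160/2)×38.3 = €32,869.06 + €3,064.00 = €35,933.06.
Excess = €35,933.06 − €20,070.95 = €15,862.11.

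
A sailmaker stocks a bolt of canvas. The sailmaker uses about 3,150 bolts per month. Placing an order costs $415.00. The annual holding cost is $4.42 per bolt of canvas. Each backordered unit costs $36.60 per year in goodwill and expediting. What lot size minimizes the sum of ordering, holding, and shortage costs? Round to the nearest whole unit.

Annual demand D = 3,150 × 12 = 37,800.
With planned backorders, Q* = √(2DS/H) · √((H+B)/B).
√(2DS/H) = √(2 × 37,800 × 415 / 4.42) = 2664.243.
√((H+B)/B) = √((4.42+36.6)/36.6) = 1.0587.
Q* ≈ 2820.532.

Q* ≈ 2,821 bolts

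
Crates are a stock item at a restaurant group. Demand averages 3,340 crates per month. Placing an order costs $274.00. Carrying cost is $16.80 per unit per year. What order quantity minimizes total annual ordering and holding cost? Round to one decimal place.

Annual demand D = 3,340 × 12 = 40,080.
EOQ = √(2DS / H) = √(2 × 40,080 × 274 / 16.8).
= √(21,963,840 / 16.8) = √1,307,371.4286 ≈ 1143.403.

Q* ≈ 1,143.4 crates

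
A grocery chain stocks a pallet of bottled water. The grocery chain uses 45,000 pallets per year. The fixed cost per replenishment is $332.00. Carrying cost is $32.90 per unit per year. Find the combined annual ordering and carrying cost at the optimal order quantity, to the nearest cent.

TC* ≈ $31,353.66

EOQ = √(2DS/H) = √(2 × 45,000 × 332 / 32.9) ≈ 953.00.
At Q*, ordering cost (D/Q*)S equals holding cost (Q*/2)H, each = √(DSH/2).
Minimum total = √(2DSH) = √(2 × 45,000 × 332 × 32.9) ≈ 31353.660.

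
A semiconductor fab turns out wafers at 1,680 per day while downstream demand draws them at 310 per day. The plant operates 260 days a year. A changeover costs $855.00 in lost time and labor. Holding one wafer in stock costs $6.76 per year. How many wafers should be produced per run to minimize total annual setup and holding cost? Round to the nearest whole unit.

Annual demand D = 310 × 260 = 80,600.
Production build-up factor (1 − d/p) = 1 − 310/1,680 = 0.8155.
Q* = √(2DS / (H(1 − d/p))) = √(2 × 80,600 × 855 / (6.76 × 0.8155)).
= √(137,826,000 / 5.5126) ≈ 5000.191.

Q* ≈ 5,000 wafers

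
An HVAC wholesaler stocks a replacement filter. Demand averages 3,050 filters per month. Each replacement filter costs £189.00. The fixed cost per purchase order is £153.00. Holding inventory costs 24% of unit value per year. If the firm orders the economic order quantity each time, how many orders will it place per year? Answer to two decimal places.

N ≈ 73.66 orders per year

Annual demand D = 3,050 × 12 = 36,600.
Holding cost H = 0.24 × £189.00 = £45.3600 per unit per year.
EOQ = √(2DS/H) = √(2 × 36,600 × 153 / 45.36) ≈ 496.90.
Orders per year = D / Q* = 36,600 / 496.90 ≈ 73.657.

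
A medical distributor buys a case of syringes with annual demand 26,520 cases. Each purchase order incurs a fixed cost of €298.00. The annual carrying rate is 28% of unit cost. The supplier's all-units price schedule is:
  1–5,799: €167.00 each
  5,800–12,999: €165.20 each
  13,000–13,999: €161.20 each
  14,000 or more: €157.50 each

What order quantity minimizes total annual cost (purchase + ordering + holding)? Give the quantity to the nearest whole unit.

Holding cost per unit per year at price C is H = 0.28·C.
Candidates are each tier's EOQ (if it falls in that tier) and each price-break quantity.
EOQ at €167.00 = 581.4 (feasible in tier 1): TC = 26,520×€167.00 + (26,520/581.4)×298 + (581.4/2)×0.28×€167.00 = €4,456,026.11.
EOQ at €165.20 = 584.6 < 5800, so use break Q=5800: TC = 26,520×€165.20 + (26,520/5800.0)×298 + (5800.0/2)×0.28×€165.20 = €4,516,608.98.
EOQ at €161.20 = 591.8 < 13000, so use break Q=13000: TC = 26,520×€161.20 + (26,520/13000.0)×298 + (13000.0/2)×0.28×€161.20 = €4,569,015.92.
EOQ at €157.50 = 598.7 < 14000, so use break Q=14000: TC = 26,520×€157.50 + (26,520/14000.0)×298 + (14000.0/2)×0.28×€157.50 = €4,486,164.50.
Lowest total cost is €4,456,026.11 at Q = 581.4.

Q* ≈ 581 cases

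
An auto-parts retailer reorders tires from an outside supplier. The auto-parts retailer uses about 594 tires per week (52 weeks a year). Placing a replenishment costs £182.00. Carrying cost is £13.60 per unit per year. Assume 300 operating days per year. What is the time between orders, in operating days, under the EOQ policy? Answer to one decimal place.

T ≈ 8.8 days

Annual demand D = 594 × 52 = 30,888.
The optimal lot size = √(2DS/H) = √(2 × 30,888 × 182 / 13.6) ≈ 909.23.
Cycle time = Q*/D × 300 = 909.23 / 30,888 × 300 ≈ 8.831 days.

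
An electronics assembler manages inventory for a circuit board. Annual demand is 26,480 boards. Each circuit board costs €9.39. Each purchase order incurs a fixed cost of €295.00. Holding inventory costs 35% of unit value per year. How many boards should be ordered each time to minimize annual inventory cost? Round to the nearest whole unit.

Q* ≈ 2,180 boards

Holding cost H = 0.35 × €9.39 = €3.2865 per unit per year.
EOQ = √(2DS / H) = √(2 × 26,480 × 295 / 3.2865).
= √(15,623,200 / 3.2865) = √4,753,750.1902 ≈ 2180.310.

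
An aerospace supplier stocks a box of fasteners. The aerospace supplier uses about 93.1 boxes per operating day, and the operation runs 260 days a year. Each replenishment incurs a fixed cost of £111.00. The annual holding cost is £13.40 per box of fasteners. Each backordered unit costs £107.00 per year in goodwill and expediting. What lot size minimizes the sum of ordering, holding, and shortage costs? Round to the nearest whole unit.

Annual demand D = 93.1 × 260 = 24,206.
With planned backorders, Q* = √(2DS/H) · √((H+B)/B).
√(2DS/H) = √(2 × 24,206 × 111 / 13.4) = 633.265.
√((H+B)/B) = √((13.4+107)/107) = 1.0608.
Q* ≈ 671.749.

Q* ≈ 672 boxes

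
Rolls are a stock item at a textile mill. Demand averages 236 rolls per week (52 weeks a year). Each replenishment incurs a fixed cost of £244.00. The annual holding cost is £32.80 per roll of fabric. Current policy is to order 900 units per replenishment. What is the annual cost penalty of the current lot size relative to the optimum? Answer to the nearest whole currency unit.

Extra cost ≈ £4,072 per year

Annual demand D = 236 × 52 = 12,272.
EOQ = √(2DS/H) = √(2 × 12,272 × 244 / 32.8) ≈ 427.30.
Cost at Q* = (D/Q*)S + (Q*/2)H = √(2DSH) ≈ £14,015.37.
Cost at Q = 900: (12,272/900)×244 + (900/2)×32.8 = £3,327.08 + £14,760.00 = £18,087.08.
Excess = £18,087.08 − £14,015.37 = £4,071.71.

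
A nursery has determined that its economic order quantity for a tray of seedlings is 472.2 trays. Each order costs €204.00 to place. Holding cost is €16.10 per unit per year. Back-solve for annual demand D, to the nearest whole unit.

Squaring Q* = √(2DS/H) gives Q*² = 2DS/H.
From Q* = √(2DS/H): D = Q*²H / (2S) = 472.2² × 16.1 / (2 × 204) = 8798.683.

D ≈ 8,799 trays per year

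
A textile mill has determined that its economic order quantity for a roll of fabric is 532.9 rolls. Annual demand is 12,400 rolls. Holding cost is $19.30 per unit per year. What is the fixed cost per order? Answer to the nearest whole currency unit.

S ≈ $221

The basic EOQ model gives Q* = √(2DS/H); rearrange for the unknown.
From Q* = √(2DS/H): S = Q*²H / (2D) = 532.9² × 19.3 / (2 × 12,400) = 221.0024.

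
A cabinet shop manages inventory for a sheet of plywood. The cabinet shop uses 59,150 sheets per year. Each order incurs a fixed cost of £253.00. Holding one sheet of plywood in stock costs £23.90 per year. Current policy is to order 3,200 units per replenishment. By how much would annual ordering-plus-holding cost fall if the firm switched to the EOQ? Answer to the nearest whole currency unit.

EOQ = √(2DS/H) = √(2 × 59,150 × 253 / 23.9) ≈ 1119.06.
Cost at Q* = (D/Q*)S + (Q*/2)H = √(2DSH) ≈ £26,745.55.
Cost at Q = 3,200: (59,150/3,200)×253 + (3,200/2)×23.9 = £4,676.55 + £38,240.00 = £42,916.55.
Excess = £42,916.55 − £26,745.55 = £16,170.99.

Extra cost ≈ £16,171 per year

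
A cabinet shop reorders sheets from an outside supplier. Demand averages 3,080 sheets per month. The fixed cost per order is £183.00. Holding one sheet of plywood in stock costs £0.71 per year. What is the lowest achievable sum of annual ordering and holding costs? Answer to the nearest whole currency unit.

Annual demand D = 3,080 × 12 = 36,960.
Q* = √(2DS/H) = √(2 × 36,960 × 183 / 0.71) ≈ 4364.93.
At Q*, ordering cost (D/Q*)S equals holding cost (Q*/2)H, each = √(DSH/2).
Minimum total = √(2DSH) = √(2 × 36,960 × 183 × 0.71) ≈ 3099.101.

TC* ≈ £3,099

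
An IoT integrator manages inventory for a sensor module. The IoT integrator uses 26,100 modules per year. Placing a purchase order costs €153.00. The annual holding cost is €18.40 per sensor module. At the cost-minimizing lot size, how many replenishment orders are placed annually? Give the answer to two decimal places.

The optimal lot size = √(2DS/H) = √(2 × 26,100 × 153 / 18.4) ≈ 658.83.
Orders per year = D / Q* = 26,100 / 658.83 ≈ 39.616.

N ≈ 39.62 orders per year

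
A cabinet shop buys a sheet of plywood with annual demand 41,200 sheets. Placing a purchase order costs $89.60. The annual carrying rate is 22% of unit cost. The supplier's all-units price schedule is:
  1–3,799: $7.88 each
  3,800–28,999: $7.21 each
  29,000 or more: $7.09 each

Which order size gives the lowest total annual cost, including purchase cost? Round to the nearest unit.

Holding cost per unit per year at price C is H = 0.22·C.
Evaluate total cost at each tier's feasible EOQ or, if the EOQ is below the tier, at the tier's minimum quantity.
EOQ at $7.88 = 2063.7 (feasible in tier 1): TC = 41,200×$7.88 + (41,200/2063.7)×89.6 + (2063.7/2)×0.22×$7.88 = $328,233.60.
EOQ at $7.21 = 2157.4 < 3800, so use break Q=3800: TC = 41,200×$7.21 + (41,200/3800.0)×89.6 + (3800.0/2)×0.22×$7.21 = $301,037.23.
EOQ at $7.09 = 2175.6 < 29000, so use break Q=29000: TC = 41,200×$7.09 + (41,200/29000.0)×89.6 + (29000.0/2)×0.22×$7.09 = $314,852.39.
Lowest total cost is $301,037.23 at Q = 3800.0.

Q* ≈ 3,800 sheets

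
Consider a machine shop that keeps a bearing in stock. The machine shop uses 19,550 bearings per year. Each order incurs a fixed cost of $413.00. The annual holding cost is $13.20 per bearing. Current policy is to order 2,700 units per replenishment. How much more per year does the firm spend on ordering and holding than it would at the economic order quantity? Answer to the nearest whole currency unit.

Extra cost ≈ $6,211 per year

EOQ = √(2DS/H) = √(2 × 19,550 × 413 / 13.2) ≈ 1106.05.
Cost at Q* = (D/Q*)S + (Q*/2)H = √(2DSH) ≈ $14,599.92.
Cost at Q = 2,700: (19,550/2,700)×413 + (2,700/2)×13.2 = $2,990.43 + $17,820.00 = $20,810.43.
Excess = $20,810.43 − $14,599.92 = $6,210.51.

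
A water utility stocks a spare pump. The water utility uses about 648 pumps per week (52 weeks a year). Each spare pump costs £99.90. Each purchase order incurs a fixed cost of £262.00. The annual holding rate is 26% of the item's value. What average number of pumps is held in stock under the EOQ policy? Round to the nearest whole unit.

Annual demand D = 648 × 52 = 33,696.
Holding cost H = 0.26 × £99.90 = £25.9740 per unit per year.
Q* = √(2DS/H) = √(2 × 33,696 × 262 / 25.974) ≈ 824.49.
Average inventory = Q*/2 ≈ 824.49 / 2 = 412.245.

Average inventory ≈ 412 pumps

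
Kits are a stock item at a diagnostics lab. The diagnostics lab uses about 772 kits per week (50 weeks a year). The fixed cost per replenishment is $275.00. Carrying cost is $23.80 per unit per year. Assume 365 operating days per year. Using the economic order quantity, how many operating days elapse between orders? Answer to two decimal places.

T ≈ 8.93 days

Annual demand D = 772 × 50 = 38,600.
EOQ = √(2DS/H) = √(2 × 38,600 × 275 / 23.8) ≈ 944.47.
Cycle time = Q*/D × 365 = 944.47 / 38,600 × 365 ≈ 8.931 days.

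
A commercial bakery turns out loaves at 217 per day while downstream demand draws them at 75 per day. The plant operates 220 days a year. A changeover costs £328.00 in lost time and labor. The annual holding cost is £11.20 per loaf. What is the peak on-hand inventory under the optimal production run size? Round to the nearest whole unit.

Annual demand D = 75 × 220 = 16,500.
Production build-up factor (1 − d/p) = 1 − 75/217 = 0.6544.
Q* = √(2DS / (H(1 − d/p))) = √(2 × 16,500 × 328 / (11.2 × 0.6544)).
= √(10,824,000 / 7.329) ≈ 1215.264.
Maximum inventory = Q*(1 − d/p) = 1215.264 × 0.6544 ≈ 795.242.

I_max ≈ 795 loaves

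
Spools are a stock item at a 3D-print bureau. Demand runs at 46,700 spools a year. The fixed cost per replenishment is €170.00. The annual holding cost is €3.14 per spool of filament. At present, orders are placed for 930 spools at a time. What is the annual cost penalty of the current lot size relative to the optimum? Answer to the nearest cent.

Extra cost ≈ €2,935.72 per year

EOQ = √(2DS/H) = √(2 × 46,700 × 170 / 3.14) ≈ 2248.71.
Cost at Q* = (D/Q*)S + (Q*/2)H = √(2DSH) ≈ €7,060.94.
Cost at Q = 930: (46,700/930)×170 + (930/2)×3.14 = €8,536.56 + €1,460.10 = €9,996.66.
Excess = €9,996.66 − €7,060.94 = €2,935.72.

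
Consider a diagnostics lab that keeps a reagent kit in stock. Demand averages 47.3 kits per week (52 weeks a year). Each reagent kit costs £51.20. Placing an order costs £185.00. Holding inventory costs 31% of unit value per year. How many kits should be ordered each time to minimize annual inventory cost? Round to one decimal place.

Annual demand D = 47.3 × 52 = 2,459.6.
Holding cost H = 0.31 × £51.20 = £15.8720 per unit per year.
EOQ = √(2DS / H) = √(2 × 2,459.6 × 185 / 15.872).
= √(910,052 / 15.872) = √57,336.9456 ≈ 239.451.

Q* ≈ 239.5 kits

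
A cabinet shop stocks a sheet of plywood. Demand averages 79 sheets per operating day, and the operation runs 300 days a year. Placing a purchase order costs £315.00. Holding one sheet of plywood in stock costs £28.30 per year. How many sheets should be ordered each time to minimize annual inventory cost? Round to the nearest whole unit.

Annual demand D = 79 × 300 = 23,700.
EOQ = √(2DS / H) = √(2 × 23,700 × 315 / 28.3).
= √(14,931,000 / 28.3) = √527,597.1731 ≈ 726.359.

Q* ≈ 726 sheets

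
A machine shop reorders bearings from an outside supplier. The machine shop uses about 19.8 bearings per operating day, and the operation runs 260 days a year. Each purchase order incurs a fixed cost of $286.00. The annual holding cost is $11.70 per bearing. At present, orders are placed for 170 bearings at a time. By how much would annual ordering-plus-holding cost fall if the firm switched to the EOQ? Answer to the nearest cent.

Annual demand D = 19.8 × 260 = 5,148.
EOQ = √(2DS/H) = √(2 × 5,148 × 286 / 11.7) ≈ 501.68.
Cost at Q* = (D/Q*)S + (Q*/2)H = √(2DSH) ≈ $5,869.62.
Cost at Q = 170: (5,148/170)×286 + (170/2)×11.7 = $8,660.75 + $994.50 = $9,655.25.
Excess = $9,655.25 − $5,869.62 = $3,785.63.

Extra cost ≈ $3,785.63 per year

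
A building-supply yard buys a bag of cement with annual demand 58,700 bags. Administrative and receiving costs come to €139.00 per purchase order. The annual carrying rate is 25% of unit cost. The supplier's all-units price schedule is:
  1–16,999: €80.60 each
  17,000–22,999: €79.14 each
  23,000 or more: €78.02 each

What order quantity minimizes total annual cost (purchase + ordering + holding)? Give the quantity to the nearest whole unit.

Holding cost per unit per year at price C is H = 0.25·C.
For each price level, check whether its EOQ is feasible; otherwise the best quantity at that price is the breakpoint.
EOQ at €80.60 = 899.9 (feasible in tier 1): TC = 58,700×€80.60 + (58,700/899.9)×139 + (899.9/2)×0.25×€80.60 = €4,749,353.39.
EOQ at €79.14 = 908.2 < 17000, so use break Q=17000: TC = 58,700×€79.14 + (58,700/17000.0)×139 + (17000.0/2)×0.25×€79.14 = €4,814,170.46.
EOQ at €78.02 = 914.7 < 23000, so use break Q=23000: TC = 58,700×€78.02 + (58,700/23000.0)×139 + (23000.0/2)×0.25×€78.02 = €4,804,436.25.
Lowest total cost is €4,749,353.39 at Q = 899.9.

Q* ≈ 900 bags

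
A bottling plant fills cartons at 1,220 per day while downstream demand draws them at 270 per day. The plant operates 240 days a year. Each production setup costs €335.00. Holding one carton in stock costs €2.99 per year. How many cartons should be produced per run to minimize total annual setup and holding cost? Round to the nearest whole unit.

Annual demand D = 270 × 240 = 64,800.
Production build-up factor (1 − d/p) = 1 − 270/1,220 = 0.7787.
Q* = √(2DS / (H(1 − d/p))) = √(2 × 64,800 × 335 / (2.99 × 0.7787)).
= √(43,416,000 / 2.3283) ≈ 4318.246.

Q* ≈ 4,318 cartons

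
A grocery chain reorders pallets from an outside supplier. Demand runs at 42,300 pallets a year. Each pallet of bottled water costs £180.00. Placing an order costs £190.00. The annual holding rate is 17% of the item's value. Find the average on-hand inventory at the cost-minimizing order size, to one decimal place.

Holding cost H = 0.17 × £180.00 = £30.6000 per unit per year.
Q* = √(2DS/H) = √(2 × 42,300 × 190 / 30.6) ≈ 724.77.
Average inventory = Q*/2 ≈ 724.77 / 2 = 362.386.

Average inventory ≈ 362.4 pallets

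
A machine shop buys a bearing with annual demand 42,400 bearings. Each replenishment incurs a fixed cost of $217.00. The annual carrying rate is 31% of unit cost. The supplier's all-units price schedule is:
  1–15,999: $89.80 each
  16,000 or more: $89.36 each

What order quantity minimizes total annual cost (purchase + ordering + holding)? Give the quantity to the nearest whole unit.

Holding cost per unit per year at price C is H = 0.31·C.
Candidates are each tier's EOQ (if it falls in that tier) and each price-break quantity.
EOQ at $89.80 = 813.0 (feasible in tier 1): TC = 42,400×$89.80 + (42,400/813.0)×217 + (813.0/2)×0.31×$89.80 = $3,830,153.24.
EOQ at $89.36 = 815.0 < 16000, so use break Q=16000: TC = 42,400×$89.36 + (42,400/16000.0)×217 + (16000.0/2)×0.31×$89.36 = $4,011,051.85.
Lowest total cost is $3,830,153.24 at Q = 813.0.

Q* ≈ 813 bearings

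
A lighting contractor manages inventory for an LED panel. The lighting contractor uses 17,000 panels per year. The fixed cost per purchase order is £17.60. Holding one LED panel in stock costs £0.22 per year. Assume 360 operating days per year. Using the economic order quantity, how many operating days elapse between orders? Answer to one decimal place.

Q* = √(2DS/H) = √(2 × 17,000 × 17.6 / 0.22) ≈ 1649.24.
Cycle time = Q*/D × 360 = 1649.24 / 17,000 × 360 ≈ 34.925 days.

T ≈ 34.9 days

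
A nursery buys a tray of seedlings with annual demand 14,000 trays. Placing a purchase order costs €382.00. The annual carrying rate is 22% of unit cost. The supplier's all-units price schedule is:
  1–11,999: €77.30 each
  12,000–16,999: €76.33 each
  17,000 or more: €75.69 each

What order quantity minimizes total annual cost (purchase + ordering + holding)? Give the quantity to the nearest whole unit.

Holding cost per unit per year at price C is H = 0.22·C.
Candidates are each tier's EOQ (if it falls in that tier) and each price-break quantity.
EOQ at €77.30 = 793.1 (feasible in tier 1): TC = 14,000×€77.30 + (14,000/793.1)×382 + (793.1/2)×0.22×€77.30 = €1,095,686.89.
EOQ at €76.33 = 798.1 < 12000, so use break Q=12000: TC = 14,000×€76.33 + (14,000/12000.0)×382 + (12000.0/2)×0.22×€76.33 = €1,169,821.27.
EOQ at €75.69 = 801.5 < 17000, so use break Q=17000: TC = 14,000×€75.69 + (14,000/17000.0)×382 + (17000.0/2)×0.22×€75.69 = €1,201,514.89.
Lowest total cost is €1,095,686.89 at Q = 793.1.

Q* ≈ 793 trays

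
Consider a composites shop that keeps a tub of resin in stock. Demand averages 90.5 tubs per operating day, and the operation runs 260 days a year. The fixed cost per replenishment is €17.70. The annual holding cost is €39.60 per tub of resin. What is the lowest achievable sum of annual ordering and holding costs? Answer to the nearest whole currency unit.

Annual demand D = 90.5 × 260 = 23,530.
EOQ = √(2DS/H) = √(2 × 23,530 × 17.7 / 39.6) ≈ 145.03.
At the optimum the two cost components are equal, so total cost = 2·(Q*/2)H = Q*·H.
Minimum total = √(2DSH) = √(2 × 23,530 × 17.7 × 39.6) ≈ 5743.283.

TC* ≈ €5,743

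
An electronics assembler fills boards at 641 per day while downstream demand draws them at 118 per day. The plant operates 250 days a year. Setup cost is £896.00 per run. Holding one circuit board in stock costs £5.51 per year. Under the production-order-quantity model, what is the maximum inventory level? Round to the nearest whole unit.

I_max ≈ 2,798 boards

Annual demand D = 118 × 250 = 29,500.
Production build-up factor (1 − d/p) = 1 − 118/641 = 0.8159.
Q* = √(2DS / (H(1 − d/p))) = √(2 × 29,500 × 896 / (5.51 × 0.8159)).
= √(52,864,000 / 4.4957) ≈ 3429.118.
Maximum inventory = Q*(1 − d/p) = 3429.118 × 0.8159 ≈ 2797.860.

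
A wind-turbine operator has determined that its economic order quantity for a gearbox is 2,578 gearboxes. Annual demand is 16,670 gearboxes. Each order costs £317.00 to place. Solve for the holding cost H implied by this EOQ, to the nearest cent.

H ≈ £1.59

Invert the EOQ relation Q*² = 2DS/H.
From Q* = √(2DS/H): H = 2DS / Q*² = 2 × 16,670 × 317 / 2,578² = 1.5902.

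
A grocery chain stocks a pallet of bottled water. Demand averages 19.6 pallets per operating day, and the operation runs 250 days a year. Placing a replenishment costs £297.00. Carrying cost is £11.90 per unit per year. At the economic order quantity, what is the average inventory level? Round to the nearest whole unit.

Average inventory ≈ 247 pallets

Annual demand D = 19.6 × 250 = 4,900.
EOQ = √(2DS/H) = √(2 × 4,900 × 297 / 11.9) ≈ 494.56.
Average inventory = Q*/2 ≈ 494.56 / 2 = 247.279.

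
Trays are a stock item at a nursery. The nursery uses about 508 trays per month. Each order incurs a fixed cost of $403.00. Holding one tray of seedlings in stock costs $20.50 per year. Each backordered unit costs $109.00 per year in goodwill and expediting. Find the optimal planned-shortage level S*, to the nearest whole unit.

Annual demand D = 508 × 12 = 6,096.
With planned backorders, Q* = √(2DS/H) · √((H+B)/B).
√(2DS/H) = √(2 × 6,096 × 403 / 20.5) = 489.568.
√((H+B)/B) = √((20.5+109)/109) = 1.0900.
Q* ≈ 533.623.
S* = Q* · H/(H+B) = 533.623 × 20.5/129.5 ≈ 84.473.

S* ≈ 84 trays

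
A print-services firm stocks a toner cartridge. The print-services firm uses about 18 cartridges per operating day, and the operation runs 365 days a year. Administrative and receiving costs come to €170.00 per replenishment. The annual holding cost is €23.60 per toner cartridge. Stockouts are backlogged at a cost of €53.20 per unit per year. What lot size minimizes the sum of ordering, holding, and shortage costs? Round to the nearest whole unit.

Q* ≈ 370 cartridges

Annual demand D = 18 × 365 = 6,570.
With planned backorders, Q* = √(2DS/H) · √((H+B)/B).
√(2DS/H) = √(2 × 6,570 × 170 / 23.6) = 307.657.
√((H+B)/B) = √((23.6+53.2)/53.2) = 1.2015.
Q* ≈ 369.650.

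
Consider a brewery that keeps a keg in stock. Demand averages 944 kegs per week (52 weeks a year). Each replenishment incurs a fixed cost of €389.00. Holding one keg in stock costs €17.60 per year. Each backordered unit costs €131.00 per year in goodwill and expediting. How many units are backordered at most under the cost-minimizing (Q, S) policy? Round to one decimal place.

S* ≈ 185.8 kegs

Annual demand D = 944 × 52 = 49,088.
With planned backorders, Q* = √(2DS/H) · √((H+B)/B).
√(2DS/H) = √(2 × 49,088 × 389 / 17.6) = 1473.062.
√((H+B)/B) = √((17.6+131)/131) = 1.0651.
Q* ≈ 1568.899.
S* = Q* · H/(H+B) = 1568.899 × 17.6/148.6 ≈ 185.818.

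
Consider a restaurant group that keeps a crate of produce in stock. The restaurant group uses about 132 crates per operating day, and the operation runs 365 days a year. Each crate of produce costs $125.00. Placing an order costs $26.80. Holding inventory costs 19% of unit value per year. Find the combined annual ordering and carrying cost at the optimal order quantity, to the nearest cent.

TC* ≈ $7,831.55

Annual demand D = 132 × 365 = 48,180.
Holding cost H = 0.19 × $125.00 = $23.7500 per unit per year.
EOQ = √(2DS/H) = √(2 × 48,180 × 26.8 / 23.75) ≈ 329.75.
At the optimum the two cost components are equal, so total cost = 2·(Q*/2)H = Q*·H.
Minimum total = √(2DSH) = √(2 × 48,180 × 26.8 × 23.75) ≈ 7831.548.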